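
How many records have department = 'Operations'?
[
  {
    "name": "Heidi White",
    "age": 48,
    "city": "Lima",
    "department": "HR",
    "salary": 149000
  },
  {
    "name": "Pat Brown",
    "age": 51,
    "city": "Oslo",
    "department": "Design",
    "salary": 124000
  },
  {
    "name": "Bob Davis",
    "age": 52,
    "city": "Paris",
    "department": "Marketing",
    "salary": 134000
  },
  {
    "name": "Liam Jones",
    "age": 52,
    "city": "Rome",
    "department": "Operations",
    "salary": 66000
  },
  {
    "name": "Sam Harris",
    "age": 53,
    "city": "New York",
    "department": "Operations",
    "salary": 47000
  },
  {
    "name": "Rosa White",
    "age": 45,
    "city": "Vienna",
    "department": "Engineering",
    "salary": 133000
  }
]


Data: 6 records
Condition: department = 'Operations'

Checking each record:
  Heidi White: HR
  Pat Brown: Design
  Bob Davis: Marketing
  Liam Jones: Operations MATCH
  Sam Harris: Operations MATCH
  Rosa White: Engineering

Count: 2

2


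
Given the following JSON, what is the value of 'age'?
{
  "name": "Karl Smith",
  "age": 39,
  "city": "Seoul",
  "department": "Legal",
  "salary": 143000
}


Looking up field 'age'
Value: 39

39


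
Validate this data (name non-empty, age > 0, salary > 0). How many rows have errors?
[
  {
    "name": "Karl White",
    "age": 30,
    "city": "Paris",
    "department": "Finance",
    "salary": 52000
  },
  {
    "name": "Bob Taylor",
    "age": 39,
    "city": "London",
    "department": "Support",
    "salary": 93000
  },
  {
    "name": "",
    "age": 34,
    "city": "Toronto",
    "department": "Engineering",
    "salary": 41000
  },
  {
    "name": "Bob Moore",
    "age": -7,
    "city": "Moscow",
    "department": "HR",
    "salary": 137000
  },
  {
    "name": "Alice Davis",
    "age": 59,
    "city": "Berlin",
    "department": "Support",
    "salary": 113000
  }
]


Validating 5 records:
Rules: name non-empty, age > 0, salary > 0

  Row 1 (Karl White): OK
  Row 2 (Bob Taylor): OK
  Row 3 (???): empty name
  Row 4 (Bob Moore): negative age: -7
  Row 5 (Alice Davis): OK

Total errors: 2

2 errors


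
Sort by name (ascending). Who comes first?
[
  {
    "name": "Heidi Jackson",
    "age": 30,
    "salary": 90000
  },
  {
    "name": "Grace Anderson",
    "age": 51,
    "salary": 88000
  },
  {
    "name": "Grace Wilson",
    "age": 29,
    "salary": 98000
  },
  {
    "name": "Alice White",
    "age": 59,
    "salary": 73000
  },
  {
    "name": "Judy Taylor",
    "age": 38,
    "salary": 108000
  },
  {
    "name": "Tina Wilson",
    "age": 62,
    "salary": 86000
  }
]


Sort by: name (ascending)

Sorted order:
  1. Alice White (name = Alice White)
  2. Grace Anderson (name = Grace Anderson)
  3. Grace Wilson (name = Grace Wilson)
  4. Heidi Jackson (name = Heidi Jackson)
  5. Judy Taylor (name = Judy Taylor)
  6. Tina Wilson (name = Tina Wilson)

First: Alice White

Alice White


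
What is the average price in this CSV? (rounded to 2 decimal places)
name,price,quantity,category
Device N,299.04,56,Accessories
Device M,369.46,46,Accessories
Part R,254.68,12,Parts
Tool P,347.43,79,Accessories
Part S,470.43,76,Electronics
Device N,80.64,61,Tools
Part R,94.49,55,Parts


Computing average price:
Values: [299.04, 369.46, 254.68, 347.43, 470.43, 80.64, 94.49]
Sum = 1916.17
Count = 7
Average = 1916.17/7 ≈ 273.74 (rounded to 2 decimal places)

273.74


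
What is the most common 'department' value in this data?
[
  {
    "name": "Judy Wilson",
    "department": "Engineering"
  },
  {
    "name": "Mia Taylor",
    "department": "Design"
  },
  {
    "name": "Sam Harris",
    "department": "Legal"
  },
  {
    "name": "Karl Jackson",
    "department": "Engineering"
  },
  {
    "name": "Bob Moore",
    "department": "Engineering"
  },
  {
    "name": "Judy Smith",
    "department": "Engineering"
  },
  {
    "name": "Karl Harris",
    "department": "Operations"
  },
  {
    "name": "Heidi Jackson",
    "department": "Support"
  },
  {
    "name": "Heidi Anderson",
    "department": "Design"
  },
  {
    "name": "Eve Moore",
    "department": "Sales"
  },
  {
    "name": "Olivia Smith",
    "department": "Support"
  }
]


Counting 'department' values across 11 records:

  Engineering: 4 ####
  Design: 2 ##
  Support: 2 ##
  Legal: 1 #
  Operations: 1 #
  Sales: 1 #

Most common: Engineering (4 times)

Engineering (4 times)


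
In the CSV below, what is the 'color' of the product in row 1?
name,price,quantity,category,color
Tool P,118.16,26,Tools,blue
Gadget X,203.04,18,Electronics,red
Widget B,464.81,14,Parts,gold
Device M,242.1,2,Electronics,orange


Query: Row 1 ('Tool P'), column 'color'
Value: blue

blue


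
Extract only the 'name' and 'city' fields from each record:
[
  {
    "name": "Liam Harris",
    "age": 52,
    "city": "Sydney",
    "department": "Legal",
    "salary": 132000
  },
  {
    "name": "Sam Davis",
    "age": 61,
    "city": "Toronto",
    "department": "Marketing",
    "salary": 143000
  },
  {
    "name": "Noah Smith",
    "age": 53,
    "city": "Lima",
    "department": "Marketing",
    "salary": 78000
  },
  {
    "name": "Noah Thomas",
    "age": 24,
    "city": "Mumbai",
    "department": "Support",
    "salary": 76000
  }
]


Original: 4 records with fields: name, age, city, department, salary
Keep: ['name', 'city']
Drop: ['age', 'department', 'salary']
Result: 4 records, 2 fields each

[
  {
    "name": "Liam Harris",
    "city": "Sydney"
  },
  {
    "name": "Sam Davis",
    "city": "Toronto"
  },
  {
    "name": "Noah Smith",
    "city": "Lima"
  },
  {
    "name": "Noah Thomas",
    "city": "Mumbai"
  }
]


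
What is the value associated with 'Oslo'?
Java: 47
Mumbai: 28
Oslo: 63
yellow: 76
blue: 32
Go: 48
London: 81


Looking up key 'Oslo'
Value: 63

63


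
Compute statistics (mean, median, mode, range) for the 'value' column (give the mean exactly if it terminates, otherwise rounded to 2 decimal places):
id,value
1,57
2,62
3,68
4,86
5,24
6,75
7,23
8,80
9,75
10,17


Data: [57, 62, 68, 86, 24, 75, 23, 80, 75, 17]
Count: 10
Sum: 567
Mean: 567/10 = 56.7
Sorted: [17, 23, 24, 57, 62, 68, 75, 75, 80, 86]
Median: 65.0
Mode: 75 (2 times)
Range: 86 - 17 = 69
Min: 17, Max: 86

mean=56.7, median=65.0, mode=75, range=69


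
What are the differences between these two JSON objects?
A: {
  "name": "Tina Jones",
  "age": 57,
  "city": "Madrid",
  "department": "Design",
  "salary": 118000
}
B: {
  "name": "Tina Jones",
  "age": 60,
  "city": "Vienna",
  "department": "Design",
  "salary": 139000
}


Comparing each field (in key order):
  name: same
  age: DIFFERENT
  city: DIFFERENT
  department: same
  salary: DIFFERENT
Differences:
  age: 57 -> 60
  city: Madrid -> Vienna
  salary: 118000 -> 139000

3 field(s) changed

3 changes: age, city, salary


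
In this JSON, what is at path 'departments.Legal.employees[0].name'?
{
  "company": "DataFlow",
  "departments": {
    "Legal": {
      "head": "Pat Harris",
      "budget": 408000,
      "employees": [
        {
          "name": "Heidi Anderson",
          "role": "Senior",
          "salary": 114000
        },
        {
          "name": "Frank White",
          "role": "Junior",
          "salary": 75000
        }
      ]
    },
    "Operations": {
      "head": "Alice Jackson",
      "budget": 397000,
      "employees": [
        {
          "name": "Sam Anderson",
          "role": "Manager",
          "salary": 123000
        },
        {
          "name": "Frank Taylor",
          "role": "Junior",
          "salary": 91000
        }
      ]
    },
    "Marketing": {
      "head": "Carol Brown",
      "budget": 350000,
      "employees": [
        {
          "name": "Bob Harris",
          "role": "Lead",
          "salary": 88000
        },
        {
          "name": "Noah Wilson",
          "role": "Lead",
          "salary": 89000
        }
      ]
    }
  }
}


Path: departments.Legal.employees[0].name

Navigate:
  -> departments
  -> Legal
  -> employees[0].name = 'Heidi Anderson'

Heidi Anderson


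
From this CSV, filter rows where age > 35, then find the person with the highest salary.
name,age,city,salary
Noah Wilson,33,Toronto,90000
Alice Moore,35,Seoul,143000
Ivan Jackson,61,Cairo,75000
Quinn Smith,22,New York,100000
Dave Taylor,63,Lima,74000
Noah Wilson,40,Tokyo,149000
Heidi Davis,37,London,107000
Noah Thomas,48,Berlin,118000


Filter: age > 35
Sort by: salary (descending)

Filtered records (5):
  Noah Wilson, age 40, salary $149000
  Noah Thomas, age 48, salary $118000
  Heidi Davis, age 37, salary $107000
  Ivan Jackson, age 61, salary $75000
  Dave Taylor, age 63, salary $74000

Highest salary: Noah Wilson ($149000)

Noah Wilson


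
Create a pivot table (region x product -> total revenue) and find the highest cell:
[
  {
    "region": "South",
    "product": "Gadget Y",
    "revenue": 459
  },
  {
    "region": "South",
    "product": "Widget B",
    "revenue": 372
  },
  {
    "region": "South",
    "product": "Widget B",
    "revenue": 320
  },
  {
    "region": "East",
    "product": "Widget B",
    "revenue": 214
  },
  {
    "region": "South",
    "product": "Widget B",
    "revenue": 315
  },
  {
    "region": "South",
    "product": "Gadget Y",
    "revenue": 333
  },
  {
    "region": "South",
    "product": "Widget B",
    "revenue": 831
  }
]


Pivot: region (rows) x product (columns) -> total revenue

     Gadget Y      Widget B    
East             0           214  
South          792          1838  

Highest: South / Widget B = $1838

South / Widget B = $1838


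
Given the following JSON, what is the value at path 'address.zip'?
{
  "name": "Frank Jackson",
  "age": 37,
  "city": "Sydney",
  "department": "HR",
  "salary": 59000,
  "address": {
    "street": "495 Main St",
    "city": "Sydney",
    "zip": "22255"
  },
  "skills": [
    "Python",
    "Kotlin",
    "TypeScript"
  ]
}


Query: address.zip
Path: address -> zip
Value: 22255

22255


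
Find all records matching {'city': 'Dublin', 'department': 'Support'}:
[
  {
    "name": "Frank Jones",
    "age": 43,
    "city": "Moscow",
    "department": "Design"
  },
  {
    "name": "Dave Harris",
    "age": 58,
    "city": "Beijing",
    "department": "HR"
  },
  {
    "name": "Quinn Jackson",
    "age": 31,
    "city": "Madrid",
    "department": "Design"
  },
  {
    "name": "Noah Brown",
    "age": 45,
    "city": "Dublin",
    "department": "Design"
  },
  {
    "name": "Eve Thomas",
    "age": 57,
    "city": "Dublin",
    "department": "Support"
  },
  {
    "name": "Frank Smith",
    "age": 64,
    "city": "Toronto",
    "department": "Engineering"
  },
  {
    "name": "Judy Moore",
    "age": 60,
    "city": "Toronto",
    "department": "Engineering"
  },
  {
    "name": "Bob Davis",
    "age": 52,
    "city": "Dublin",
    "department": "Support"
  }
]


Search criteria: {'city': 'Dublin', 'department': 'Support'}

Checking 8 records:
  Frank Jones: {city: Moscow, department: Design}
  Dave Harris: {city: Beijing, department: HR}
  Quinn Jackson: {city: Madrid, department: Design}
  Noah Brown: {city: Dublin, department: Design}
  Eve Thomas: {city: Dublin, department: Support} <-- MATCH
  Frank Smith: {city: Toronto, department: Engineering}
  Judy Moore: {city: Toronto, department: Engineering}
  Bob Davis: {city: Dublin, department: Support} <-- MATCH

Matches: ["Eve Thomas", "Bob Davis"]

["Eve Thomas", "Bob Davis"]


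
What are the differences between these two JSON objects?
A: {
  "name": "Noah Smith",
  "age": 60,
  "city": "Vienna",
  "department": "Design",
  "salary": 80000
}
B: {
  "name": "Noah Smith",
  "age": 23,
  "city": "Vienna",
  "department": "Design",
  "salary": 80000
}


Comparing each field (in key order):
  name: same
  age: DIFFERENT
  city: same
  department: same
  salary: same
Differences:
  age: 60 -> 23

1 field(s) changed

1 change: age


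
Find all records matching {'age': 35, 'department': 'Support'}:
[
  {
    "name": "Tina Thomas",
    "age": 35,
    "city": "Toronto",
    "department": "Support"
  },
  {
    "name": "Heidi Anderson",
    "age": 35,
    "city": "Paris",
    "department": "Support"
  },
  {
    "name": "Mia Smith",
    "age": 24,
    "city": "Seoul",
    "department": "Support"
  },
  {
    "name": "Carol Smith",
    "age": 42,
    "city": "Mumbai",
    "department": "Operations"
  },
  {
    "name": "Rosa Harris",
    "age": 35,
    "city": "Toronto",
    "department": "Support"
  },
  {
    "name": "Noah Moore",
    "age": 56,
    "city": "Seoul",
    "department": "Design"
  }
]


Search criteria: {'age': 35, 'department': 'Support'}

Checking 6 records:
  Tina Thomas: {age: 35, department: Support} <-- MATCH
  Heidi Anderson: {age: 35, department: Support} <-- MATCH
  Mia Smith: {age: 24, department: Support}
  Carol Smith: {age: 42, department: Operations}
  Rosa Harris: {age: 35, department: Support} <-- MATCH
  Noah Moore: {age: 56, department: Design}

Matches: ["Tina Thomas", "Heidi Anderson", "Rosa Harris"]

["Tina Thomas", "Heidi Anderson", "Rosa Harris"]


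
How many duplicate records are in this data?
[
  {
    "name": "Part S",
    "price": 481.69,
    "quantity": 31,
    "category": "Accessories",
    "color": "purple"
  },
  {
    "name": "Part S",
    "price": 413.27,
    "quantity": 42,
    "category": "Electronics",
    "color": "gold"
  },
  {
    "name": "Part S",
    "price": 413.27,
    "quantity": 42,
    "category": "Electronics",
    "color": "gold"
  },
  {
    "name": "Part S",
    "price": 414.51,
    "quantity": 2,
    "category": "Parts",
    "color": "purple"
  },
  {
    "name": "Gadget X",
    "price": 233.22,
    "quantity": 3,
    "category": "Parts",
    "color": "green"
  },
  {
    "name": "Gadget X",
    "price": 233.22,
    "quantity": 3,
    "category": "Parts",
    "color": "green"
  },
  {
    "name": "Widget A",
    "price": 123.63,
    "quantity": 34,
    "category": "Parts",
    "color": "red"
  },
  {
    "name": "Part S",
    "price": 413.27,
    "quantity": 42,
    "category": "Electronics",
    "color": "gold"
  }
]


Checking 8 records for duplicates:

  Row 1: Part S ($481.69, qty 31)
  Row 2: Part S ($413.27, qty 42)
  Row 3: Part S ($413.27, qty 42) <-- DUPLICATE
  Row 4: Part S ($414.51, qty 2)
  Row 5: Gadget X ($233.22, qty 3)
  Row 6: Gadget X ($233.22, qty 3) <-- DUPLICATE
  Row 7: Widget A ($123.63, qty 34)
  Row 8: Part S ($413.27, qty 42) <-- DUPLICATE

Duplicates found: 3
Unique records: 5

3 duplicates, 5 unique


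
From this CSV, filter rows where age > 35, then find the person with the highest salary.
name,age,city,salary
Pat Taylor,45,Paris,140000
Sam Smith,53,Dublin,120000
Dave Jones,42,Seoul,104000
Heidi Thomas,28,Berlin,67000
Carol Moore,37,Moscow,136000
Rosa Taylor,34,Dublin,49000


Filter: age > 35
Sort by: salary (descending)

Filtered records (4):
  Pat Taylor, age 45, salary $140000
  Carol Moore, age 37, salary $136000
  Sam Smith, age 53, salary $120000
  Dave Jones, age 42, salary $104000

Highest salary: Pat Taylor ($140000)

Pat Taylor


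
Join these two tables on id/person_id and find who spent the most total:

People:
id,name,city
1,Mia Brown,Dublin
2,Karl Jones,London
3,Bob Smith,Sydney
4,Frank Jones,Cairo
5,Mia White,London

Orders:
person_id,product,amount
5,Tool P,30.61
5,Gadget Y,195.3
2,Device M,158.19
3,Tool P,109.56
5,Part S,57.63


Join on: people.id = orders.person_id

Joined rows:
  Mia White (London) bought Tool P for $30.61
  Mia White (London) bought Gadget Y for $195.3
  Karl Jones (London) bought Device M for $158.19
  Bob Smith (Sydney) bought Tool P for $109.56
  Mia White (London) bought Part S for $57.63

Total per person:
  Mia White: $283.54
  Karl Jones: $158.19
  Bob Smith: $109.56

Top spender: Mia White ($283.54)

Mia White ($283.54)


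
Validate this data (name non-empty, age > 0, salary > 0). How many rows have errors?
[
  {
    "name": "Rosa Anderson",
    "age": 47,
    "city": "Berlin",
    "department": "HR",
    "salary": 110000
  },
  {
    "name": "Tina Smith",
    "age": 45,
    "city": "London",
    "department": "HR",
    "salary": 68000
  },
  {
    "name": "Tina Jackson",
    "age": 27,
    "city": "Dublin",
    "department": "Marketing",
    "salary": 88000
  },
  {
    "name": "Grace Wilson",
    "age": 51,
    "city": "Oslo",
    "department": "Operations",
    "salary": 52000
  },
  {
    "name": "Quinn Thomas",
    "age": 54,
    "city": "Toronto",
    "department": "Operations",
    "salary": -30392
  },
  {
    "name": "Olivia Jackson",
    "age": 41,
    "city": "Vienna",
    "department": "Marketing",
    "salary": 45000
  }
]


Validating 6 records:
Rules: name non-empty, age > 0, salary > 0

  Row 1 (Rosa Anderson): OK
  Row 2 (Tina Smith): OK
  Row 3 (Tina Jackson): OK
  Row 4 (Grace Wilson): OK
  Row 5 (Quinn Thomas): negative salary: -30392
  Row 6 (Olivia Jackson): OK

Total errors: 1

1 errors


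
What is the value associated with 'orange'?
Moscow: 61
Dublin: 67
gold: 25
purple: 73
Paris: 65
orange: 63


Looking up key 'orange'
Value: 63

63


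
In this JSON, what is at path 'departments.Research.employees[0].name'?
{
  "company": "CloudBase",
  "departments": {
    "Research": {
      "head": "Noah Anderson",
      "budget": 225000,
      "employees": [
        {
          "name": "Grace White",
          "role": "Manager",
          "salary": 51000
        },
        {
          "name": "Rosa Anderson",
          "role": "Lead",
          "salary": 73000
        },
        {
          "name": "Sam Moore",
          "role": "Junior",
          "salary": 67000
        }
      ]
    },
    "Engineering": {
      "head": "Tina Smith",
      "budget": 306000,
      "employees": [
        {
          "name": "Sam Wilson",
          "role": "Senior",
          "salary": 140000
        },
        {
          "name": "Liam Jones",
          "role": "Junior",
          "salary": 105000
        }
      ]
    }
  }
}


Path: departments.Research.employees[0].name

Navigate:
  -> departments
  -> Research
  -> employees[0].name = 'Grace White'

Grace White


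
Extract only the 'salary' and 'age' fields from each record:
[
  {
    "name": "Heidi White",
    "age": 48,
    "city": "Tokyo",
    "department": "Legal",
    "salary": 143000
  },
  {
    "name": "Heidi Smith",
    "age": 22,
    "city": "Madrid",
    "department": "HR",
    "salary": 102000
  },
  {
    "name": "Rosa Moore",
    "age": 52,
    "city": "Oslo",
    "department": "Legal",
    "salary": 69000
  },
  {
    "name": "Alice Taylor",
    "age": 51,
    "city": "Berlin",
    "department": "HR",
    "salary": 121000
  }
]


Original: 4 records with fields: name, age, city, department, salary
Keep: ['salary', 'age']
Drop: ['name', 'city', 'department']
Result: 4 records, 2 fields each

[
  {
    "salary": 143000,
    "age": 48
  },
  {
    "salary": 102000,
    "age": 22
  },
  {
    "salary": 69000,
    "age": 52
  },
  {
    "salary": 121000,
    "age": 51
  }
]


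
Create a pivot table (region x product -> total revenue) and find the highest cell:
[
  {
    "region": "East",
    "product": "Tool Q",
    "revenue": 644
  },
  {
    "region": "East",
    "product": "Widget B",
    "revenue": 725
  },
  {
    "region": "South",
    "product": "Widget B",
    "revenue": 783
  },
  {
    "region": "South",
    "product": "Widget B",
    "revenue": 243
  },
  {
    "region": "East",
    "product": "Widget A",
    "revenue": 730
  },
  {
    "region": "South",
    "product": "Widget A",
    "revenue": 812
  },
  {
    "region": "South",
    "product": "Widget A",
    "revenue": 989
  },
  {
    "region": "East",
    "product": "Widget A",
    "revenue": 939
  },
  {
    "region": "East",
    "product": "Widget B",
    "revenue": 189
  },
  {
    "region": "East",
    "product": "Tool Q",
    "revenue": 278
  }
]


Pivot: region (rows) x product (columns) -> total revenue

     Tool Q        Widget A      Widget B    
East           922          1669           914  
South            0          1801          1026  

Highest: South / Widget A = $1801

South / Widget A = $1801


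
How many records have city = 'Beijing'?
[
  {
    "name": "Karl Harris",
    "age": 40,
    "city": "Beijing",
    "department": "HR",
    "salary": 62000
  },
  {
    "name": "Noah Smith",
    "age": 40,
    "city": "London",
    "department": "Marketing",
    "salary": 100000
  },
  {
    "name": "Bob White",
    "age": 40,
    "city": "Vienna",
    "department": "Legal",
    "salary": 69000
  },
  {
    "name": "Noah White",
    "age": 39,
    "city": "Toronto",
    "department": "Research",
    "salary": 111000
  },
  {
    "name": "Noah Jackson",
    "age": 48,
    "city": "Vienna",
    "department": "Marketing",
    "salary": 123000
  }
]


Data: 5 records
Condition: city = 'Beijing'

Checking each record:
  Karl Harris: Beijing MATCH
  Noah Smith: London
  Bob White: Vienna
  Noah White: Toronto
  Noah Jackson: Vienna

Count: 1

1


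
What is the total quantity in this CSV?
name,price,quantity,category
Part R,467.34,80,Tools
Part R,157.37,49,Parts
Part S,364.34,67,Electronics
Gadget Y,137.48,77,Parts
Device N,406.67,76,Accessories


Computing total quantity:
Values: [80, 49, 67, 77, 76]
Sum = 349

349


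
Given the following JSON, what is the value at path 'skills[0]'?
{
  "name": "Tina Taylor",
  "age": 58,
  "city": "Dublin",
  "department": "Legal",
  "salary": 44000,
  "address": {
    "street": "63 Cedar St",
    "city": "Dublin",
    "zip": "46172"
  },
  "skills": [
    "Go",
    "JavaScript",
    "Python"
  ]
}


Query: skills[0]
Path: skills -> first element
Value: Go

Go


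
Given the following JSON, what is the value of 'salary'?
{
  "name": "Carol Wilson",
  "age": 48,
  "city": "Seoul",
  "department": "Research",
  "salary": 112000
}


Looking up field 'salary'
Value: 112000

112000


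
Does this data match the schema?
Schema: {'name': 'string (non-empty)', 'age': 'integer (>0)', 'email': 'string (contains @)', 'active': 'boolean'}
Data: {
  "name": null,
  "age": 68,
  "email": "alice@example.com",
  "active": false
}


Validating each field against schema:
  name: FAIL (null is not a string)
  age: OK (positive integer)
  email: OK (string with @)
  active: OK (boolean)

Result: INVALID (1 error: name)

INVALID (1 error: name)


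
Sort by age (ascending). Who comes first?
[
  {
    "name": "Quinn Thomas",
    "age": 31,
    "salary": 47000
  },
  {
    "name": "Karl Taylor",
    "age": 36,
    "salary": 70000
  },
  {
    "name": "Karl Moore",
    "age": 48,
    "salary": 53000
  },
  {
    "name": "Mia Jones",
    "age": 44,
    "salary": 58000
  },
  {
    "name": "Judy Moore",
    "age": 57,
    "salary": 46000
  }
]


Sort by: age (ascending)

Sorted order:
  1. Quinn Thomas (age = 31)
  2. Karl Taylor (age = 36)
  3. Mia Jones (age = 44)
  4. Karl Moore (age = 48)
  5. Judy Moore (age = 57)

First: Quinn Thomas

Quinn Thomas


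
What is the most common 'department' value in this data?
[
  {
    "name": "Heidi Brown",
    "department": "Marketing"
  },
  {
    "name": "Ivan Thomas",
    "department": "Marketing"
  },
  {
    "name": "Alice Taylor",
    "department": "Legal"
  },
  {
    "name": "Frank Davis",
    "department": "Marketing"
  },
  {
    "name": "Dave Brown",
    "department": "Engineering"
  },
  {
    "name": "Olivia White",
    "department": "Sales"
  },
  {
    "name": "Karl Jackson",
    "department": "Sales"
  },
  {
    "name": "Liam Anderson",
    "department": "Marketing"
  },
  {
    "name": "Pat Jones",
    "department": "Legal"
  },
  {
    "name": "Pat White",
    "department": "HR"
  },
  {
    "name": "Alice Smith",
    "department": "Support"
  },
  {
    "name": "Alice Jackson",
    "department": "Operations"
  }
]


Counting 'department' values across 12 records:

  Marketing: 4 ####
  Legal: 2 ##
  Sales: 2 ##
  Engineering: 1 #
  HR: 1 #
  Support: 1 #
  Operations: 1 #

Most common: Marketing (4 times)

Marketing (4 times)


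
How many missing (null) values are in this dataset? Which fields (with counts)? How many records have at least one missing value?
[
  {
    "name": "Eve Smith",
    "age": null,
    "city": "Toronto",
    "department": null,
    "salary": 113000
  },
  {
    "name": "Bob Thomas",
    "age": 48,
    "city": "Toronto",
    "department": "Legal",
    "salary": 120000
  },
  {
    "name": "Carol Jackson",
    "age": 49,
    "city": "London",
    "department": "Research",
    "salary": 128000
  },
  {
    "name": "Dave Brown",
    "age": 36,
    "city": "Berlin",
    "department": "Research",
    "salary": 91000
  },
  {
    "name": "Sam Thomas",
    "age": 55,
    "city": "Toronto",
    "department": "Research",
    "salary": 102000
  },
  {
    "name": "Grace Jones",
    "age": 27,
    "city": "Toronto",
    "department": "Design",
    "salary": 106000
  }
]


Checking for missing (null) values in 6 records:

  Eve Smith: age, department
  Bob Thomas: complete
  Carol Jackson: complete
  Dave Brown: complete
  Sam Thomas: complete
  Grace Jones: complete

Per field:
  name: 0 missing
  age: 1 missing
  city: 0 missing
  department: 1 missing
  salary: 0 missing

Total missing values: 2
Records with any missing: 1

2 missing values (age: 1, department: 1); 1 incomplete records


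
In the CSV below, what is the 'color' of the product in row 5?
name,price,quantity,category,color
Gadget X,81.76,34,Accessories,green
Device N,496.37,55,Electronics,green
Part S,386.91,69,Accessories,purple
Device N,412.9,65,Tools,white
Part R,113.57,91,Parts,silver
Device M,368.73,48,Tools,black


Query: Row 5 ('Part R'), column 'color'
Value: silver

silver


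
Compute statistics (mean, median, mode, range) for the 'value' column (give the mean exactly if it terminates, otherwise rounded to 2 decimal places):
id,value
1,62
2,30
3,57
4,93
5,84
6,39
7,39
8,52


Data: [62, 30, 57, 93, 84, 39, 39, 52]
Count: 8
Sum: 456
Mean: 456/8 = 57
Sorted: [30, 39, 39, 52, 57, 62, 84, 93]
Median: 54.5
Mode: 39 (2 times)
Range: 93 - 30 = 63
Min: 30, Max: 93

mean=57, median=54.5, mode=39, range=63


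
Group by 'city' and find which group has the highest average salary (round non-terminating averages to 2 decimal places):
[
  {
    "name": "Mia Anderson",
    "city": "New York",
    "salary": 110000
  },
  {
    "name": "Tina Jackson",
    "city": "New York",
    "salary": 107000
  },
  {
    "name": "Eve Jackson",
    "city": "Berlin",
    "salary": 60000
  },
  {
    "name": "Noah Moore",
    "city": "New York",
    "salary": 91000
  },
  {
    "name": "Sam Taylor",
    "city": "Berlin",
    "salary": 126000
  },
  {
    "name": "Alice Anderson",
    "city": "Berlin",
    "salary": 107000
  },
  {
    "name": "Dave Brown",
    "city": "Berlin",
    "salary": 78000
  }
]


Group by: city

Groups:
  Berlin: 4 people, avg salary = 371000/4 = $92750
  New York: 3 people, avg salary = 308000/3 ≈ $102666.67

Highest average salary: New York (≈$102666.67)

New York (≈$102666.67)


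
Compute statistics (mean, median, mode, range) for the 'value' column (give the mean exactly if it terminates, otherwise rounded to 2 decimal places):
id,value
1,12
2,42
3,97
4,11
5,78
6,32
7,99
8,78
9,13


Data: [12, 42, 97, 11, 78, 32, 99, 78, 13]
Count: 9
Sum: 462
Mean: 462/9 ≈ 51.33 (rounded to 2 decimal places)
Sorted: [11, 12, 13, 32, 42, 78, 78, 97, 99]
Median: 42.0
Mode: 78 (2 times)
Range: 99 - 11 = 88
Min: 11, Max: 99

mean≈51.33, median=42.0, mode=78, range=88


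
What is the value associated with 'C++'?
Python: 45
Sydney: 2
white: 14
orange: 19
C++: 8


Looking up key 'C++'
Value: 8

8


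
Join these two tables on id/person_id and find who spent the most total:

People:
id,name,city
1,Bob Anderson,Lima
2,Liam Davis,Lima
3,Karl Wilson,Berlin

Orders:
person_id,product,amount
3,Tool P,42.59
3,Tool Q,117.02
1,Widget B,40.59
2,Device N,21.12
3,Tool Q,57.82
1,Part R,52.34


Join on: people.id = orders.person_id

Joined rows:
  Karl Wilson (Berlin) bought Tool P for $42.59
  Karl Wilson (Berlin) bought Tool Q for $117.02
  Bob Anderson (Lima) bought Widget B for $40.59
  Liam Davis (Lima) bought Device N for $21.12
  Karl Wilson (Berlin) bought Tool Q for $57.82
  Bob Anderson (Lima) bought Part R for $52.34

Total per person:
  Karl Wilson: $217.43
  Bob Anderson: $92.93
  Liam Davis: $21.12

Top spender: Karl Wilson ($217.43)

Karl Wilson ($217.43)


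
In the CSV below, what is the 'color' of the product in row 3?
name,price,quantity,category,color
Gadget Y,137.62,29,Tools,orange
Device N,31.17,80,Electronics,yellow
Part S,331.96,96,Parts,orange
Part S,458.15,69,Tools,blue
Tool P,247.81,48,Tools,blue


Query: Row 3 ('Part S'), column 'color'
Value: orange

orange


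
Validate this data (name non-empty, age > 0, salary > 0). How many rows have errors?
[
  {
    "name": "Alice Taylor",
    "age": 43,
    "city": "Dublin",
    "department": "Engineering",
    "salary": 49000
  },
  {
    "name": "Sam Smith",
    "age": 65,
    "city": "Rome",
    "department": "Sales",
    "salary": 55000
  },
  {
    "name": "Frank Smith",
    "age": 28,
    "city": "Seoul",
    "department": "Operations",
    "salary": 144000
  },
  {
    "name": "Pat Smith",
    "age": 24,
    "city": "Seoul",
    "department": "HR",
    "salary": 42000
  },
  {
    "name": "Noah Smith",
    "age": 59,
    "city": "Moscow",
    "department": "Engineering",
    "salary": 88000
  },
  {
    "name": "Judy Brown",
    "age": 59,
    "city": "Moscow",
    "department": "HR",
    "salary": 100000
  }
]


Validating 6 records:
Rules: name non-empty, age > 0, salary > 0

  Row 1 (Alice Taylor): OK
  Row 2 (Sam Smith): OK
  Row 3 (Frank Smith): OK
  Row 4 (Pat Smith): OK
  Row 5 (Noah Smith): OK
  Row 6 (Judy Brown): OK

Total errors: 0

0 errors


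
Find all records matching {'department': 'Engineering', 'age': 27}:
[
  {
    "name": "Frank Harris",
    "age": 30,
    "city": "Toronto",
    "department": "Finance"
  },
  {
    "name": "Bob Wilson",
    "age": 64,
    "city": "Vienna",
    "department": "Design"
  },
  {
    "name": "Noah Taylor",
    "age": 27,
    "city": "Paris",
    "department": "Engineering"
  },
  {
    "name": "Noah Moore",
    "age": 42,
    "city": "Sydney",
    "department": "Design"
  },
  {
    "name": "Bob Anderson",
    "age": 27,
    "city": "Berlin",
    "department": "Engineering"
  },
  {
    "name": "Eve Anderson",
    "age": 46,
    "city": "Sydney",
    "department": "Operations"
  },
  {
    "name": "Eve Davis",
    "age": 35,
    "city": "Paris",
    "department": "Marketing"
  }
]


Search criteria: {'department': 'Engineering', 'age': 27}

Checking 7 records:
  Frank Harris: {department: Finance, age: 30}
  Bob Wilson: {department: Design, age: 64}
  Noah Taylor: {department: Engineering, age: 27} <-- MATCH
  Noah Moore: {department: Design, age: 42}
  Bob Anderson: {department: Engineering, age: 27} <-- MATCH
  Eve Anderson: {department: Operations, age: 46}
  Eve Davis: {department: Marketing, age: 35}

Matches: ["Noah Taylor", "Bob Anderson"]

["Noah Taylor", "Bob Anderson"]


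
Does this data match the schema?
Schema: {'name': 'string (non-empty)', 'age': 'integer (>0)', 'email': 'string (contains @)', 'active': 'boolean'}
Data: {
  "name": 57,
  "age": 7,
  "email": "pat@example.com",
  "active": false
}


Validating each field against schema:
  name: FAIL (57 is not a string)
  age: OK (positive integer)
  email: OK (string with @)
  active: OK (boolean)

Result: INVALID (1 error: name)

INVALID (1 error: name)


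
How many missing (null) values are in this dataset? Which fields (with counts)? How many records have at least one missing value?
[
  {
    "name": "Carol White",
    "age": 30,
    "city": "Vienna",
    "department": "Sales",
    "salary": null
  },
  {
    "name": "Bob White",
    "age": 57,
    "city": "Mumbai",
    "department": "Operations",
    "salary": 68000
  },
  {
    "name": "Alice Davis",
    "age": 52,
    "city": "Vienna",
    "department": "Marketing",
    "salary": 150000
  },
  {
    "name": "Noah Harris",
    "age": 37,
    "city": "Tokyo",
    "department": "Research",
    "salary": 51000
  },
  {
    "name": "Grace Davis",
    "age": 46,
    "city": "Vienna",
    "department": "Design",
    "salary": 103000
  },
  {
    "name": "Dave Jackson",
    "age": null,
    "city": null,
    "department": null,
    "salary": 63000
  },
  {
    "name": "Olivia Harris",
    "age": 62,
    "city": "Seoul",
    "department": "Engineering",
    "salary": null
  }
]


Checking for missing (null) values in 7 records:

  Carol White: salary
  Bob White: complete
  Alice Davis: complete
  Noah Harris: complete
  Grace Davis: complete
  Dave Jackson: age, city, department
  Olivia Harris: salary

Per field:
  name: 0 missing
  age: 1 missing
  city: 1 missing
  department: 1 missing
  salary: 2 missing

Total missing values: 5
Records with any missing: 3

5 missing values (age: 1, city: 1, department: 1, salary: 2); 3 incomplete records


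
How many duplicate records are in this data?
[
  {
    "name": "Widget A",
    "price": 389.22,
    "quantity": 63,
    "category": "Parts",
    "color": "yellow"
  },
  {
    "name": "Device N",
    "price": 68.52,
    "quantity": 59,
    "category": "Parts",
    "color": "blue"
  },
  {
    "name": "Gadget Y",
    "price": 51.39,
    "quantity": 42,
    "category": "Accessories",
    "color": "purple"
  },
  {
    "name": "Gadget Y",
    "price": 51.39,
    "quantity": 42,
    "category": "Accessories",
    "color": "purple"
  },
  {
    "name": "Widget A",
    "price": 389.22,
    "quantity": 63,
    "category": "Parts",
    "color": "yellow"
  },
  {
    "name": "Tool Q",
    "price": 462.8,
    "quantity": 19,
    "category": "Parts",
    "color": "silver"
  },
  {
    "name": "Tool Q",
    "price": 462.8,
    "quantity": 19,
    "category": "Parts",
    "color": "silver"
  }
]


Checking 7 records for duplicates:

  Row 1: Widget A ($389.22, qty 63)
  Row 2: Device N ($68.52, qty 59)
  Row 3: Gadget Y ($51.39, qty 42)
  Row 4: Gadget Y ($51.39, qty 42) <-- DUPLICATE
  Row 5: Widget A ($389.22, qty 63) <-- DUPLICATE
  Row 6: Tool Q ($462.8, qty 19)
  Row 7: Tool Q ($462.8, qty 19) <-- DUPLICATE

Duplicates found: 3
Unique records: 4

3 duplicates, 4 unique


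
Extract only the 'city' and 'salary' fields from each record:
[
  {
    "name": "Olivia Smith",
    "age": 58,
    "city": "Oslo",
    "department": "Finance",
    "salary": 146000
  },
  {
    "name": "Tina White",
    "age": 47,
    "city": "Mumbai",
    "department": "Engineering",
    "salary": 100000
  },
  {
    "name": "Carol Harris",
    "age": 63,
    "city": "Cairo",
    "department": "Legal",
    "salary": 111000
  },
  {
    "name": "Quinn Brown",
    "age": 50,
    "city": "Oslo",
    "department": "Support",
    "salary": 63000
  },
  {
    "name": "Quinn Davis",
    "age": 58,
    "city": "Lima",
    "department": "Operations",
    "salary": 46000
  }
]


Original: 5 records with fields: name, age, city, department, salary
Keep: ['city', 'salary']
Drop: ['name', 'age', 'department']
Result: 5 records, 2 fields each

[
  {
    "city": "Oslo",
    "salary": 146000
  },
  {
    "city": "Mumbai",
    "salary": 100000
  },
  {
    "city": "Cairo",
    "salary": 111000
  },
  {
    "city": "Oslo",
    "salary": 63000
  },
  {
    "city": "Lima",
    "salary": 46000
  }
]


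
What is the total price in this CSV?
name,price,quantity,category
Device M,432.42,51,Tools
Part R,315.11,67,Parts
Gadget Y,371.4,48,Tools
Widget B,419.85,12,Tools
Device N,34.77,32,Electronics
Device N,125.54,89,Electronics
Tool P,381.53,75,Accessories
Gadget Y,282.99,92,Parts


Computing total price:
Values: [432.42, 315.11, 371.4, 419.85, 34.77, 125.54, 381.53, 282.99]
Sum = 2363.61

2363.61


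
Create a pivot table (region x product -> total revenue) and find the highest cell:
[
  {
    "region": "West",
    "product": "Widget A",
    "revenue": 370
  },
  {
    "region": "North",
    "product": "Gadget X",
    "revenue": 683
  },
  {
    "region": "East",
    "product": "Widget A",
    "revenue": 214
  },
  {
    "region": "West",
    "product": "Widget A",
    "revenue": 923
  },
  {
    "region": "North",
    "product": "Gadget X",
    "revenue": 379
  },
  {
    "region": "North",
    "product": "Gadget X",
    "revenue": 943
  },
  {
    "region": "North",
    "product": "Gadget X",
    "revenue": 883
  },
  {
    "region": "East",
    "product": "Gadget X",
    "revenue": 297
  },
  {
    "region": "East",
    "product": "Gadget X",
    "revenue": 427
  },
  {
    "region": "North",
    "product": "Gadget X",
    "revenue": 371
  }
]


Pivot: region (rows) x product (columns) -> total revenue

     Gadget X      Widget A    
East           724           214  
North         3259             0  
West             0          1293  

Highest: North / Gadget X = $3259

North / Gadget X = $3259


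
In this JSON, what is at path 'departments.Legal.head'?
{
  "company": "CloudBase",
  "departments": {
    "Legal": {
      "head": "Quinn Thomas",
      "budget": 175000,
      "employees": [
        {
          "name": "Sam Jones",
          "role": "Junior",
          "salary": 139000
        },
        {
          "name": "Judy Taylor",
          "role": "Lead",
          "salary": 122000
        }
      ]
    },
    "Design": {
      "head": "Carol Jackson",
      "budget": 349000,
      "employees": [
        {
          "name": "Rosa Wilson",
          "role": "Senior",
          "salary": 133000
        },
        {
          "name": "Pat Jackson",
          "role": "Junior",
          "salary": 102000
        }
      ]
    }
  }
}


Path: departments.Legal.head

Navigate:
  -> departments
  -> Legal
  -> head = 'Quinn Thomas'

Quinn Thomas


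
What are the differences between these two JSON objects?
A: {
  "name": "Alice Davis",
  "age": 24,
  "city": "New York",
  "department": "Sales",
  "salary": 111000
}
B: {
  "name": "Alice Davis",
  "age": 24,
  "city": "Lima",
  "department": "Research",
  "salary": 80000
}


Comparing each field (in key order):
  name: same
  age: same
  city: DIFFERENT
  department: DIFFERENT
  salary: DIFFERENT
Differences:
  city: New York -> Lima
  department: Sales -> Research
  salary: 111000 -> 80000

3 field(s) changed

3 changes: city, department, salary


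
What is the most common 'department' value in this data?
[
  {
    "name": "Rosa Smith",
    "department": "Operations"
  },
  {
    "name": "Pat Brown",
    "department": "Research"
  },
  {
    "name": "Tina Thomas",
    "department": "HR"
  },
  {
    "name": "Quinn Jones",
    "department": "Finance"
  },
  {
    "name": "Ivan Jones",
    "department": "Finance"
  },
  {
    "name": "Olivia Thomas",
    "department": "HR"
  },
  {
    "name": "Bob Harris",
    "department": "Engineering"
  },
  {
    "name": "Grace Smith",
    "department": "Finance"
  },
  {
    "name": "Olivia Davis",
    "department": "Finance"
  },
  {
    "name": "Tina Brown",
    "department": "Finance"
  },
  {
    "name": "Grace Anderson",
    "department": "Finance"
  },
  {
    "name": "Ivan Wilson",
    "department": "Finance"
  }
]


Counting 'department' values across 12 records:

  Finance: 7 #######
  HR: 2 ##
  Operations: 1 #
  Research: 1 #
  Engineering: 1 #

Most common: Finance (7 times)

Finance (7 times)


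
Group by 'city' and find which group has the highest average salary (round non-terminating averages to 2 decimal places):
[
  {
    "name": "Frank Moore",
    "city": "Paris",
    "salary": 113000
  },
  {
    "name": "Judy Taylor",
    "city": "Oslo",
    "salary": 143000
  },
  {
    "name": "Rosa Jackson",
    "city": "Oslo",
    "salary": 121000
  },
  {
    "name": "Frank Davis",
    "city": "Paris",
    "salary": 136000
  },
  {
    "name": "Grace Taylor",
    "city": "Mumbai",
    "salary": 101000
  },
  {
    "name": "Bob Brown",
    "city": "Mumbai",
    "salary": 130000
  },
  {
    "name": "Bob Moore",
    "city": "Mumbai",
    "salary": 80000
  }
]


Group by: city

Groups:
  Mumbai: 3 people, avg salary = 311000/3 ≈ $103666.67
  Oslo: 2 people, avg salary = 264000/2 = $132000
  Paris: 2 people, avg salary = 249000/2 = $124500

Highest average salary: Oslo ($132000)

Oslo ($132000)


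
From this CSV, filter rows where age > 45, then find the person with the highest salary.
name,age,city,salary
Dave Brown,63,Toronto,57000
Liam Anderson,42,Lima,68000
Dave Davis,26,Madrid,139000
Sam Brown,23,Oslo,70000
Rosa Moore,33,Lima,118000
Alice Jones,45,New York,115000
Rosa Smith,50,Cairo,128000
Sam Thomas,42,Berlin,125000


Filter: age > 45
Sort by: salary (descending)

Filtered records (2):
  Rosa Smith, age 50, salary $128000
  Dave Brown, age 63, salary $57000

Highest salary: Rosa Smith ($128000)

Rosa Smith
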